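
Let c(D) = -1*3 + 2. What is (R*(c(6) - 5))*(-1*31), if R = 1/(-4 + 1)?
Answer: -62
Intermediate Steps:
c(D) = -1 (c(D) = -3 + 2 = -1)
R = -⅓ (R = 1/(-3) = -⅓ ≈ -0.33333)
(R*(c(6) - 5))*(-1*31) = (-(-1 - 5)/3)*(-1*31) = -⅓*(-6)*(-31) = 2*(-31) = -62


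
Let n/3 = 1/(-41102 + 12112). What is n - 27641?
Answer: -801312593/28990 ≈ -27641.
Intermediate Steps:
n = -3/28990 (n = 3/(-41102 + 12112) = 3/(-28990) = 3*(-1/28990) = -3/28990 ≈ -0.00010348)
n - 27641 = -3/28990 - 27641 = -801312593/28990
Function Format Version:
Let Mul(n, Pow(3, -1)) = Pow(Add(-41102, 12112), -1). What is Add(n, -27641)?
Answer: Rational(-801312593, 28990) ≈ -27641.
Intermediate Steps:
n = Rational(-3, 28990) (n = Mul(3, Pow(Add(-41102, 12112), -1)) = Mul(3, Pow(-28990, -1)) = Mul(3, Rational(-1, 28990)) = Rational(-3, 28990) ≈ -0.00010348)
Add(n, -27641) = Add(Rational(-3, 28990), -27641) = Rational(-801312593, 28990)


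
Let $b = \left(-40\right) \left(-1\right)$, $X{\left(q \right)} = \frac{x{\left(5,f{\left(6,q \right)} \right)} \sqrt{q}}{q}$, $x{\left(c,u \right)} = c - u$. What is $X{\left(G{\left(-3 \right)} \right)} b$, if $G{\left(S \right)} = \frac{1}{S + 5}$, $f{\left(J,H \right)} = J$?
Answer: $- 40 \sqrt{2} \approx -56.569$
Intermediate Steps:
$G{\left(S \right)} = \frac{1}{5 + S}$
$X{\left(q \right)} = - \frac{1}{\sqrt{q}}$ ($X{\left(q \right)} = \frac{\left(5 - 6\right) \sqrt{q}}{q} = \frac{\left(-1\right) \sqrt{q}}{q} = - \frac{1}{\sqrt{q}}$)
$b = 40$
$X{\left(G{\left(-3 \right)} \right)} b = - \frac{1}{\frac{1}{\sqrt{5 - 3}}} \cdot 40 = - \frac{1}{\frac{1}{2} \sqrt{2}} \cdot 40 = - \frac{1}{\sqrt{\frac{1}{2}}} \cdot 40 = - \sqrt{2} \cdot 40 = - 40 \sqrt{2}$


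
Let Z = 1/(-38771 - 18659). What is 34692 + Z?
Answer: 1992361559/57430 ≈ 34692.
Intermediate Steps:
Z = -1/57430 (Z = 1/(-57430) = -1/57430 ≈ -1.7413e-5)
34692 + Z = 34692 - 1/57430 = 1992361559/57430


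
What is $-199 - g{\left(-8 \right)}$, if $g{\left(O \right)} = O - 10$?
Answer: $-181$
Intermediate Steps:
$g{\left(O \right)} = -10 + O$
$-199 - g{\left(-8 \right)} = -199 - \left(-10 - 8\right) = -199 - -18 = -199 + 18 = -181$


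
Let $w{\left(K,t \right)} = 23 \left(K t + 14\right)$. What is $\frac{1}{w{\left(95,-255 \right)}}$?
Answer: $- \frac{1}{556853} \approx -1.7958 \cdot 10^{-6}$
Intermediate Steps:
$w{\left(K,t \right)} = 322 + 23 K t$ ($w{\left(K,t \right)} = 23 \left(14 + K t\right) = 322 + 23 K t$)
$\frac{1}{w{\left(95,-255 \right)}} = \frac{1}{322 + 23 \cdot 95 \left(-255\right)} = \frac{1}{322 - 557175} = \frac{1}{-556853} = - \frac{1}{556853}$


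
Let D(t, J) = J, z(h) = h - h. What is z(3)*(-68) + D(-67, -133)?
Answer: -133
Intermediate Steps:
z(h) = 0
z(3)*(-68) + D(-67, -133) = 0*(-68) - 133 = 0 - 133 = -133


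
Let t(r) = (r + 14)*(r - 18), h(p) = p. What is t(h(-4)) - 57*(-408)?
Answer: 23036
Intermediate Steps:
t(r) = (-18 + r)*(14 + r) (t(r) = (14 + r)*(-18 + r) = (-18 + r)*(14 + r))
t(h(-4)) - 57*(-408) = (-252 + (-4)**2 - 4*(-4)) - 57*(-408) = (-252 + 16 + 16) + 23256 = -220 + 23256 = 23036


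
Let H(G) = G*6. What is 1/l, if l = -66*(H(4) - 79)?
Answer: 1/3630 ≈ 0.00027548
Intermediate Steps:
H(G) = 6*G
l = 3630 (l = -66*(6*4 - 79) = -66*(24 - 79) = -66*(-55) = 3630)
1/l = 1/3630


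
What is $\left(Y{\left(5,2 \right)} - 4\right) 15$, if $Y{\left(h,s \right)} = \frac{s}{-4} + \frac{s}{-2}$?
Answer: $- \frac{165}{2} \approx -82.5$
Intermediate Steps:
$Y{\left(h,s \right)} = - \frac{3 s}{4}$ ($Y{\left(h,s \right)} = s \left(- \frac{1}{4}\right) + s \left(- \frac{1}{2}\right) = - \frac{s}{4} - \frac{s}{2} = - \frac{3 s}{4}$)
$\left(Y{\left(5,2 \right)} - 4\right) 15 = \left(\left(- \frac{3}{4}\right) 2 - 4\right) 15 = \left(- \frac{3}{2} - 4\right) 15 = \left(- \frac{11}{2}\right) 15 = - \frac{165}{2}$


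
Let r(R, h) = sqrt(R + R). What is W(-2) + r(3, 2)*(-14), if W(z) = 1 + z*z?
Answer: 5 - 14*sqrt(6) ≈ -29.293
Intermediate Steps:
W(z) = 1 + z**2
r(R, h) = sqrt(2)*sqrt(R) (r(R, h) = sqrt(2*R) = sqrt(2)*sqrt(R))
W(-2) + r(3, 2)*(-14) = (1 + (-2)**2) + (sqrt(2)*sqrt(3))*(-14) = (1 + 4) + sqrt(6)*(-14) = 5 - 14*sqrt(6)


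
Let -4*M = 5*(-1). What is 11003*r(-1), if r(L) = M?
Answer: 55015/4 ≈ 13754.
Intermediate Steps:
M = 5/4 (M = -5*(-1)/4 = -1/4*(-5) = 5/4 ≈ 1.2500)
r(L) = 5/4
11003*r(-1) = 11003*(5/4) = 55015/4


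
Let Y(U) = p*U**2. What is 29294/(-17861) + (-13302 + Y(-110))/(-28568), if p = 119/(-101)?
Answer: -17404813535/25767778924 ≈ -0.67545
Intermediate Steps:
p = -119/101 (p = 119*(-1/101) = -119/101 ≈ -1.1782)
Y(U) = -119*U**2/101
29294/(-17861) + (-13302 + Y(-110))/(-28568) = 29294/(-17861) + (-13302 - 119/101*(-110)**2)/(-28568) = 29294*(-1/17861) + (-13302 - 119/101*12100)*(-1/28568) = -29294/17861 + (-13302 - 1439900/101)*(-1/28568) = -29294/17861 - 2783402/101*(-1/28568) = -29294/17861 + 1391701/1442684 = -17404813535/25767778924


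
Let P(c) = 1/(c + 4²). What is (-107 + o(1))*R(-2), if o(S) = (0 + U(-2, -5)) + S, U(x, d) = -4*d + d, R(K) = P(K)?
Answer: -13/2 ≈ -6.5000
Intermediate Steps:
P(c) = 1/(16 + c) (P(c) = 1/(c + 16) = 1/(16 + c))
R(K) = 1/(16 + K)
U(x, d) = -3*d
o(S) = 15 + S (o(S) = (0 - 3*(-5)) + S = (0 + 15) + S = 15 + S)
(-107 + o(1))*R(-2) = (-107 + (15 + 1))/(16 - 2) = (-107 + 16)/14 = -91*1/14 = -13/2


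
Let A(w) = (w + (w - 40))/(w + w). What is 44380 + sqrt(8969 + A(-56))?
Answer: 44380 + sqrt(1758190)/14 ≈ 44475.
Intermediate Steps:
A(w) = (-40 + 2*w)/(2*w) (A(w) = (w + (-40 + w))/((2*w)) = (-40 + 2*w)*(1/(2*w)) = (-40 + 2*w)/(2*w))
44380 + sqrt(8969 + A(-56)) = 44380 + sqrt(8969 + (-20 - 56)/(-56)) = 44380 + sqrt(8969 - 1/56*(-76)) = 44380 + sqrt(8969 + 19/14) = 44380 + sqrt(125585/14) = 44380 + sqrt(1758190)/14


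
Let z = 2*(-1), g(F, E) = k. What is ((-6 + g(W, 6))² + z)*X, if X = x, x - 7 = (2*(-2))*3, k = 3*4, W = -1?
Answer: -170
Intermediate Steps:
k = 12
g(F, E) = 12
x = -5 (x = 7 + (2*(-2))*3 = 7 - 4*3 = 7 - 12 = -5)
X = -5
z = -2
((-6 + g(W, 6))² + z)*X = ((-6 + 12)² - 2)*(-5) = (6² - 2)*(-5) = (36 - 2)*(-5) = 34*(-5) = -170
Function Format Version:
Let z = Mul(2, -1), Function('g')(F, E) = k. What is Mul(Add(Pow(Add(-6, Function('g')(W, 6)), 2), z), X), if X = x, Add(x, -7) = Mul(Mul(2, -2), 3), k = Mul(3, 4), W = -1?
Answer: -170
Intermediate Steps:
k = 12
Function('g')(F, E) = 12
x = -5 (x = Add(7, Mul(Mul(2, -2), 3)) = Add(7, Mul(-4, 3)) = Add(7, -12) = -5)
X = -5
z = -2
Mul(Add(Pow(Add(-6, Function('g')(W, 6)), 2), z), X) = Mul(Add(Pow(Add(-6, 12), 2), -2), -5) = Mul(Add(Pow(6, 2), -2), -5) = Mul(Add(36, -2), -5) = Mul(34, -5) = -170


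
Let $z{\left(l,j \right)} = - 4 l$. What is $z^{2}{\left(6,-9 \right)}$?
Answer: $576$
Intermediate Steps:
$z^{2}{\left(6,-9 \right)} = \left(\left(-4\right) 6\right)^{2} = \left(-24\right)^{2} = 576$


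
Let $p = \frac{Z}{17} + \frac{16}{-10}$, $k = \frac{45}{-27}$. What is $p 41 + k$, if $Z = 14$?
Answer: $- \frac{8543}{255} \approx -33.502$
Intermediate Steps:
$k = - \frac{5}{3}$ ($k = 45 \left(- \frac{1}{27}\right) = - \frac{5}{3} \approx -1.6667$)
$p = - \frac{66}{85}$ ($p = \frac{14}{17} + \frac{16}{-10} = 14 \cdot \frac{1}{17} + 16 \left(- \frac{1}{10}\right) = \frac{14}{17} - \frac{8}{5} = - \frac{66}{85} \approx -0.77647$)
$p 41 + k = \left(- \frac{66}{85}\right) 41 - \frac{5}{3} = - \frac{2706}{85} - \frac{5}{3} = - \frac{8543}{255}$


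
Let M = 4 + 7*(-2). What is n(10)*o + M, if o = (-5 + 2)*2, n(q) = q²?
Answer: -610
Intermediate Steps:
M = -10 (M = 4 - 14 = -10)
o = -6 (o = -3*2 = -6)
n(10)*o + M = 10²*(-6) - 10 = 100*(-6) - 10 = -600 - 10 = -610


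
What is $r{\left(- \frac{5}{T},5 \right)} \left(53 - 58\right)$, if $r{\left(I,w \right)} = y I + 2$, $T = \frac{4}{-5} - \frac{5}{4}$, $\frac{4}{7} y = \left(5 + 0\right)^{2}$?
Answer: $- \frac{22285}{41} \approx -543.54$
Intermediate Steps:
$y = \frac{175}{4}$ ($y = \frac{7 \left(5 + 0\right)^{2}}{4} = \frac{7 \cdot 5^{2}}{4} = \frac{7}{4} \cdot 25 = \frac{175}{4} \approx 43.75$)
$T = - \frac{41}{20}$ ($T = 4 \left(- \frac{1}{5}\right) - \frac{5}{4} = - \frac{4}{5} - \frac{5}{4} = - \frac{41}{20} \approx -2.05$)
$r{\left(I,w \right)} = 2 + \frac{175 I}{4}$ ($r{\left(I,w \right)} = \frac{175 I}{4} + 2 = 2 + \frac{175 I}{4}$)
$r{\left(- \frac{5}{T},5 \right)} \left(53 - 58\right) = \left(2 + \frac{175 \left(- \frac{5}{- \frac{41}{20}}\right)}{4}\right) \left(53 - 58\right) = \left(2 + \frac{175 \left(\left(-5\right) \left(- \frac{20}{41}\right)\right)}{4}\right) \left(53 - 58\right) = \left(2 + \frac{175}{4} \cdot \frac{100}{41}\right) \left(-5\right) = \left(2 + \frac{4375}{41}\right) \left(-5\right) = \frac{4457}{41} \left(-5\right) = - \frac{22285}{41}$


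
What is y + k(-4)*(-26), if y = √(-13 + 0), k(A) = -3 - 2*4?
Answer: 286 + I*√13 ≈ 286.0 + 3.6056*I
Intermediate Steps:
k(A) = -11 (k(A) = -3 - 8 = -11)
y = I*√13 (y = √(-13) = I*√13 ≈ 3.6056*I)
y + k(-4)*(-26) = I*√13 - 11*(-26) = I*√13 + 286 = 286 + I*√13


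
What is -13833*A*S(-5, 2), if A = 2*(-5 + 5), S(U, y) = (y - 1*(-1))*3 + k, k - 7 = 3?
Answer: 0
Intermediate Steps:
k = 10 (k = 7 + 3 = 10)
S(U, y) = 13 + 3*y (S(U, y) = (y - 1*(-1))*3 + 10 = (y + 1)*3 + 10 = (1 + y)*3 + 10 = (3 + 3*y) + 10 = 13 + 3*y)
A = 0 (A = 2*0 = 0)
-13833*A*S(-5, 2) = -0*(13 + 3*2) = -0*(13 + 6) = -0*19 = -13833*0 = 0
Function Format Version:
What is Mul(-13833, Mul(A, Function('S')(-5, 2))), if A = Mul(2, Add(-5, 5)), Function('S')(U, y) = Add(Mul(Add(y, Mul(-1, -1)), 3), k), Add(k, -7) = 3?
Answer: 0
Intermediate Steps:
k = 10 (k = Add(7, 3) = 10)
Function('S')(U, y) = Add(13, Mul(3, y)) (Function('S')(U, y) = Add(Mul(Add(y, Mul(-1, -1)), 3), 10) = Add(Mul(Add(y, 1), 3), 10) = Add(Mul(Add(1, y), 3), 10) = Add(Add(3, Mul(3, y)), 10) = Add(13, Mul(3, y)))
A = 0 (A = Mul(2, 0) = 0)
Mul(-13833, Mul(A, Function('S')(-5, 2))) = Mul(-13833, Mul(0, Add(13, Mul(3, 2)))) = Mul(-13833, Mul(0, Add(13, 6))) = Mul(-13833, Mul(0, 19)) = Mul(-13833, 0) = 0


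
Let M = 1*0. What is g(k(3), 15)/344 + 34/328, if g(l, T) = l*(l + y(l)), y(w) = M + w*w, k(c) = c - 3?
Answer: 17/164 ≈ 0.10366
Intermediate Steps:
M = 0
k(c) = -3 + c
y(w) = w² (y(w) = 0 + w*w = 0 + w² = w²)
g(l, T) = l*(l + l²)
g(k(3), 15)/344 + 34/328 = ((-3 + 3)²*(1 + (-3 + 3)))/344 + 34/328 = (0²*(1 + 0))*(1/344) + 34*(1/328) = (0*1)*(1/344) + 17/164 = 0*(1/344) + 17/164 = 0 + 17/164 = 17/164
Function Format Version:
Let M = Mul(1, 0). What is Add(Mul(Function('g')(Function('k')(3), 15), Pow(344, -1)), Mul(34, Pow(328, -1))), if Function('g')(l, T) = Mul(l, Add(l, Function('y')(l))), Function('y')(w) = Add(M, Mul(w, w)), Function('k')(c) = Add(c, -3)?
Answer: Rational(17, 164) ≈ 0.10366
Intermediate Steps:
M = 0
Function('k')(c) = Add(-3, c)
Function('y')(w) = Pow(w, 2) (Function('y')(w) = Add(0, Mul(w, w)) = Add(0, Pow(w, 2)) = Pow(w, 2))
Function('g')(l, T) = Mul(l, Add(l, Pow(l, 2)))
Add(Mul(Function('g')(Function('k')(3), 15), Pow(344, -1)), Mul(34, Pow(328, -1))) = Add(Mul(Mul(Pow(Add(-3, 3), 2), Add(1, Add(-3, 3))), Pow(344, -1)), Mul(34, Pow(328, -1))) = Add(Mul(Mul(Pow(0, 2), Add(1, 0)), Rational(1, 344)), Mul(34, Rational(1, 328))) = Add(Mul(Mul(0, 1), Rational(1, 344)), Rational(17, 164)) = Add(Mul(0, Rational(1, 344)), Rational(17, 164)) = Add(0, Rational(17, 164)) = Rational(17, 164)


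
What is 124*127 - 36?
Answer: 15712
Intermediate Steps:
124*127 - 36 = 15748 - 36 = 15712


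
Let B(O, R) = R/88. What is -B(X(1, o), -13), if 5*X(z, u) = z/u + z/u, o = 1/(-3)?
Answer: 13/88 ≈ 0.14773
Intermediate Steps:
o = -⅓ ≈ -0.33333
X(z, u) = 2*z/(5*u) (X(z, u) = (z/u + z/u)/5 = (2*z/u)/5 = 2*z/(5*u))
B(O, R) = R/88 (B(O, R) = R*(1/88) = R/88)
-B(X(1, o), -13) = -(-13)/88 = -1*(-13/88) = 13/88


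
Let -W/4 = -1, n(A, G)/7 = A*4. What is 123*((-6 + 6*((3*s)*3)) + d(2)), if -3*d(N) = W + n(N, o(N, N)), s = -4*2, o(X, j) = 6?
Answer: -56334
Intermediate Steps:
n(A, G) = 28*A (n(A, G) = 7*(A*4) = 7*(4*A) = 28*A)
W = 4 (W = -4*(-1) = 4)
s = -8
d(N) = -4/3 - 28*N/3 (d(N) = -(4 + 28*N)/3 = -4/3 - 28*N/3)
123*((-6 + 6*((3*s)*3)) + d(2)) = 123*((-6 + 6*((3*(-8))*3)) + (-4/3 - 28/3*2)) = 123*((-6 + 6*(-24*3)) + (-4/3 - 56/3)) = 123*((-6 + 6*(-72)) - 20) = 123*((-6 - 432) - 20) = 123*(-438 - 20) = 123*(-458) = -56334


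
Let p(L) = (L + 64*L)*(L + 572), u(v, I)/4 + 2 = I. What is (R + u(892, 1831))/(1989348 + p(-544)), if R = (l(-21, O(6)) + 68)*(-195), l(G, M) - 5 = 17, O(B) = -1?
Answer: -5117/499634 ≈ -0.010241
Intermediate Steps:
u(v, I) = -8 + 4*I
l(G, M) = 22 (l(G, M) = 5 + 17 = 22)
p(L) = 65*L*(572 + L) (p(L) = (65*L)*(572 + L) = 65*L*(572 + L))
R = -17550 (R = (22 + 68)*(-195) = 90*(-195) = -17550)
(R + u(892, 1831))/(1989348 + p(-544)) = (-17550 + (-8 + 4*1831))/(1989348 + 65*(-544)*(572 - 544)) = (-17550 + (-8 + 7324))/(1989348 + 65*(-544)*28) = (-17550 + 7316)/(1989348 - 990080) = -10234/999268 = -10234*1/999268 = -5117/499634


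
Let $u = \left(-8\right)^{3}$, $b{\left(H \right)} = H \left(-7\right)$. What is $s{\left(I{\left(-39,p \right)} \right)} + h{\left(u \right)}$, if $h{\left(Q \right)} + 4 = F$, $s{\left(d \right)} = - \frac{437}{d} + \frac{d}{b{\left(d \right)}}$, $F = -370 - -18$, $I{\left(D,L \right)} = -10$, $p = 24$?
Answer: $- \frac{21871}{70} \approx -312.44$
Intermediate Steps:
$b{\left(H \right)} = - 7 H$
$u = -512$
$F = -352$ ($F = -370 + 18 = -352$)
$s{\left(d \right)} = - \frac{1}{7} - \frac{437}{d}$ ($s{\left(d \right)} = - \frac{437}{d} + \frac{d}{\left(-7\right) d} = - \frac{437}{d} + d \left(- \frac{1}{7 d}\right) = - \frac{437}{d} - \frac{1}{7} = - \frac{1}{7} - \frac{437}{d}$)
$h{\left(Q \right)} = -356$ ($h{\left(Q \right)} = -4 - 352 = -356$)
$s{\left(I{\left(-39,p \right)} \right)} + h{\left(u \right)} = \frac{-3059 - -10}{7 \left(-10\right)} - 356 = \frac{1}{7} \left(- \frac{1}{10}\right) \left(-3059 + 10\right) - 356 = \frac{1}{7} \left(- \frac{1}{10}\right) \left(-3049\right) - 356 = \frac{3049}{70} - 356 = - \frac{21871}{70}$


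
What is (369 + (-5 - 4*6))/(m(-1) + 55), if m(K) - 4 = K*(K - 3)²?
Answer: 340/43 ≈ 7.9070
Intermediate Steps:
m(K) = 4 + K*(-3 + K)² (m(K) = 4 + K*(K - 3)² = 4 + K*(-3 + K)²)
(369 + (-5 - 4*6))/(m(-1) + 55) = (369 + (-5 - 4*6))/((4 - (-3 - 1)²) + 55) = (369 + (-5 - 24))/((4 - 1*(-4)²) + 55) = (369 - 29)/((4 - 1*16) + 55) = 340/((4 - 16) + 55) = 340/(-12 + 55) = 340/43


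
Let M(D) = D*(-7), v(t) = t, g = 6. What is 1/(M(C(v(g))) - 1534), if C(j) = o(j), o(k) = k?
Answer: -1/1576 ≈ -0.00063452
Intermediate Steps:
C(j) = j
M(D) = -7*D
1/(M(C(v(g))) - 1534) = 1/(-7*6 - 1534) = 1/(-42 - 1534) = 1/(-1576) = -1/1576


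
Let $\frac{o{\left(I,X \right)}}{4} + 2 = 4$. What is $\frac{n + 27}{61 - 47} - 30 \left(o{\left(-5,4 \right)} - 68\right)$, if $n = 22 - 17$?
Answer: $\frac{12616}{7} \approx 1802.3$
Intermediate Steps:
$o{\left(I,X \right)} = 8$ ($o{\left(I,X \right)} = -8 + 4 \cdot 4 = -8 + 16 = 8$)
$n = 5$ ($n = 22 - 17 = 5$)
$\frac{n + 27}{61 - 47} - 30 \left(o{\left(-5,4 \right)} - 68\right) = \frac{5 + 27}{61 - 47} - 30 \left(8 - 68\right) = \frac{32}{14} - 30 \left(8 - 68\right) = 32 \cdot \frac{1}{14} - -1800 = \frac{16}{7} + 1800 = \frac{12616}{7}$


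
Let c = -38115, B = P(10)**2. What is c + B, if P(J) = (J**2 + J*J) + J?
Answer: 5985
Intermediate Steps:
P(J) = J + 2*J**2 (P(J) = (J**2 + J**2) + J = 2*J**2 + J = J + 2*J**2)
B = 44100 (B = (10*(1 + 2*10))**2 = (10*(1 + 20))**2 = (10*21)**2 = 210**2 = 44100)
c + B = -38115 + 44100 = 5985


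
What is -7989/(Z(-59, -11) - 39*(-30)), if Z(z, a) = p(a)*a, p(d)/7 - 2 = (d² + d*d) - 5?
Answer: 7989/17233 ≈ 0.46359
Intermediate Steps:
p(d) = -21 + 14*d² (p(d) = 14 + 7*((d² + d*d) - 5) = 14 + 7*((d² + d²) - 5) = 14 + 7*(2*d² - 5) = 14 + 7*(-5 + 2*d²) = 14 + (-35 + 14*d²) = -21 + 14*d²)
Z(z, a) = a*(-21 + 14*a²) (Z(z, a) = (-21 + 14*a²)*a = a*(-21 + 14*a²))
-7989/(Z(-59, -11) - 39*(-30)) = -7989/((-21*(-11) + 14*(-11)³) - 39*(-30)) = -7989/((231 + 14*(-1331)) - 1*(-1170)) = -7989/((231 - 18634) + 1170) = -7989/(-18403 + 1170) = -7989/(-17233) = -7989*(-1/17233) = 7989/17233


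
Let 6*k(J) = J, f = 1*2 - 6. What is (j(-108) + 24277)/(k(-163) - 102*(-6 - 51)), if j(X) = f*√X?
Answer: 145662/34721 - 144*I*√3/34721 ≈ 4.1952 - 0.0071834*I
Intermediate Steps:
f = -4 (f = 2 - 6 = -4)
k(J) = J/6
j(X) = -4*√X
(j(-108) + 24277)/(k(-163) - 102*(-6 - 51)) = (-24*I*√3 + 24277)/((⅙)*(-163) - 102*(-6 - 51)) = (-24*I*√3 + 24277)/(-163/6 - 102*(-57)) = (-24*I*√3 + 24277)/(-163/6 + 5814) = (24277 - 24*I*√3)/(34721/6) = (24277 - 24*I*√3)*(6/34721) = 145662/34721 - 144*I*√3/34721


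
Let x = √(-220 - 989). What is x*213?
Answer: 213*I*√1209 ≈ 7406.2*I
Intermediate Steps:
x = I*√1209 (x = √(-1209) = I*√1209 ≈ 34.771*I)
x*213 = (I*√1209)*213 = 213*I*√1209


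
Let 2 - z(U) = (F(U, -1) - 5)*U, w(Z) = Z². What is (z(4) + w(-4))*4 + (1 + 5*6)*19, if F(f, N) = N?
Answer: 757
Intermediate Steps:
z(U) = 2 + 6*U (z(U) = 2 - (-1 - 5)*U = 2 - (-6)*U = 2 + 6*U)
(z(4) + w(-4))*4 + (1 + 5*6)*19 = ((2 + 6*4) + (-4)²)*4 + (1 + 5*6)*19 = ((2 + 24) + 16)*4 + (1 + 30)*19 = (26 + 16)*4 + 31*19 = 42*4 + 589 = 168 + 589 = 757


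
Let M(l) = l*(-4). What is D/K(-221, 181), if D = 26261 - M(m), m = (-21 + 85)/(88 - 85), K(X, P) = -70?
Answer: -79039/210 ≈ -376.38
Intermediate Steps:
m = 64/3 ≈ 21.333
M(l) = -4*l
D = 79039/3 (D = 26261 - (-4)*64/3 = 26261 - 1*(-256/3) = 26261 + 256/3 = 79039/3 ≈ 26346.)
D/K(-221, 181) = (79039/3)/(-70) = (79039/3)*(-1/70) = -79039/210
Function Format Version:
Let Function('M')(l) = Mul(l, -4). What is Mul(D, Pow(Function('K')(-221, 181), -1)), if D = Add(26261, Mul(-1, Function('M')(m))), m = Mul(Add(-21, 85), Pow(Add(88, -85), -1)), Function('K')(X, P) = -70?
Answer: Rational(-79039, 210) ≈ -376.38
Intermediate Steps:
m = Rational(64, 3) (m = Mul(64, Pow(3, -1)) = Mul(64, Rational(1, 3)) = Rational(64, 3) ≈ 21.333)
Function('M')(l) = Mul(-4, l)
D = Rational(79039, 3) (D = Add(26261, Mul(-1, Mul(-4, Rational(64, 3)))) = Add(26261, Mul(-1, Rational(-256, 3))) = Add(26261, Rational(256, 3)) = Rational(79039, 3) ≈ 26346.)
Mul(D, Pow(Function('K')(-221, 181), -1)) = Mul(Rational(79039, 3), Pow(-70, -1)) = Mul(Rational(79039, 3), Rational(-1, 70)) = Rational(-79039, 210)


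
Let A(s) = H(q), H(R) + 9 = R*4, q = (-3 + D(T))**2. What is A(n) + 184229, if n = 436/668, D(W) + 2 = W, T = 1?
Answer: 184284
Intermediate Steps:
D(W) = -2 + W
n = 109/167 (n = 436*(1/668) = 109/167 ≈ 0.65269)
q = 16 (q = (-3 + (-2 + 1))**2 = (-3 - 1)**2 = (-4)**2 = 16)
H(R) = -9 + 4*R (H(R) = -9 + R*4 = -9 + 4*R)
A(s) = 55 (A(s) = -9 + 4*16 = -9 + 64 = 55)
A(n) + 184229 = 55 + 184229 = 184284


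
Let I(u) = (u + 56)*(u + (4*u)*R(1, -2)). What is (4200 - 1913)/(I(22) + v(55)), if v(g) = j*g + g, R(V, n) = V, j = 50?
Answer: 2287/11385 ≈ 0.20088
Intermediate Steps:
I(u) = 5*u*(56 + u) (I(u) = (u + 56)*(u + (4*u)*1) = (56 + u)*(u + 4*u) = (56 + u)*(5*u) = 5*u*(56 + u))
v(g) = 51*g (v(g) = 50*g + g = 51*g)
(4200 - 1913)/(I(22) + v(55)) = (4200 - 1913)/(5*22*(56 + 22) + 51*55) = 2287/(5*22*78 + 2805) = 2287/(8580 + 2805) = 2287/11385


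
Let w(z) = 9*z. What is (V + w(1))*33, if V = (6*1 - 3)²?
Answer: 594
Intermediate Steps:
V = 9 (V = (6 - 3)² = 3² = 9)
(V + w(1))*33 = (9 + 9*1)*33 = (9 + 9)*33 = 18*33 = 594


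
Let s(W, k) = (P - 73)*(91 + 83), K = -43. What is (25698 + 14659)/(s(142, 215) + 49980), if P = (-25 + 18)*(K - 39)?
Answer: 40357/137154 ≈ 0.29425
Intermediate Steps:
P = 574 (P = (-25 + 18)*(-43 - 39) = -7*(-82) = 574)
s(W, k) = 87174 (s(W, k) = (574 - 73)*(91 + 83) = 501*174 = 87174)
(25698 + 14659)/(s(142, 215) + 49980) = (25698 + 14659)/(87174 + 49980) = 40357/137154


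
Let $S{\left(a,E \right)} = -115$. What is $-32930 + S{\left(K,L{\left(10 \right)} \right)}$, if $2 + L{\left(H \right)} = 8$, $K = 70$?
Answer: $-33045$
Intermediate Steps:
$L{\left(H \right)} = 6$ ($L{\left(H \right)} = -2 + 8 = 6$)
$-32930 + S{\left(K,L{\left(10 \right)} \right)} = -32930 - 115 = -33045$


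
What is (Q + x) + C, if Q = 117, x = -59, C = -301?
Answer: -243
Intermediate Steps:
(Q + x) + C = (117 - 59) - 301 = 58 - 301 = -243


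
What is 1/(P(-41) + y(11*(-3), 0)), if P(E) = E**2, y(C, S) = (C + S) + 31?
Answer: 1/1679 ≈ 0.00059559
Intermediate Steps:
y(C, S) = 31 + C + S
1/(P(-41) + y(11*(-3), 0)) = 1/((-41)**2 + (31 + 11*(-3) + 0)) = 1/(1681 + (31 - 33 + 0)) = 1/(1681 - 2) = 1/1679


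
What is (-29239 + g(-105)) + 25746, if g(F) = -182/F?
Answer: -52369/15 ≈ -3491.3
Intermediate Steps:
(-29239 + g(-105)) + 25746 = (-29239 - 182/(-105)) + 25746 = (-29239 - 182*(-1/105)) + 25746 = (-29239 + 26/15) + 25746 = -438559/15 + 25746 = -52369/15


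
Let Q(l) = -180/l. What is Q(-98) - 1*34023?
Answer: -1667037/49 ≈ -34021.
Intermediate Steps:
Q(-98) - 1*34023 = -180/(-98) - 1*34023 = -180*(-1/98) - 34023 = 90/49 - 34023 = -1667037/49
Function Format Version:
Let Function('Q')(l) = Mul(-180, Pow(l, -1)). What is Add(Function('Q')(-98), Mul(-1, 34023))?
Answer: Rational(-1667037, 49) ≈ -34021.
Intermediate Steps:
Add(Function('Q')(-98), Mul(-1, 34023)) = Add(Mul(-180, Pow(-98, -1)), Mul(-1, 34023)) = Add(Mul(-180, Rational(-1, 98)), -34023) = Add(Rational(90, 49), -34023) = Rational(-1667037, 49)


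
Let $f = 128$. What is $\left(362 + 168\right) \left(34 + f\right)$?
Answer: $85860$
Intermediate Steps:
$\left(362 + 168\right) \left(34 + f\right) = \left(362 + 168\right) \left(34 + 128\right) = 530 \cdot 162 = 85860$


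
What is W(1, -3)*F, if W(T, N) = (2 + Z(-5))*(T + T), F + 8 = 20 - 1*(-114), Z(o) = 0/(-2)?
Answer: 504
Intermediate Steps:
Z(o) = 0 (Z(o) = 0*(-1/2) = 0)
F = 126 (F = -8 + (20 - 1*(-114)) = -8 + (20 + 114) = -8 + 134 = 126)
W(T, N) = 4*T (W(T, N) = (2 + 0)*(T + T) = 2*(2*T) = 4*T)
W(1, -3)*F = (4*1)*126 = 4*126 = 504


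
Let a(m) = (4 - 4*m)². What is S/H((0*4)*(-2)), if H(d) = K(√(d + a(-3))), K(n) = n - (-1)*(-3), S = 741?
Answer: 57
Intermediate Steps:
K(n) = -3 + n (K(n) = n - 1*3 = n - 3 = -3 + n)
H(d) = -3 + √(256 + d) (H(d) = -3 + √(d + 16*(-1 - 3)²) = -3 + √(d + 16*(-4)²) = -3 + √(d + 16*16) = -3 + √(d + 256) = -3 + √(256 + d))
S/H((0*4)*(-2)) = 741/(-3 + √(256 + (0*4)*(-2))) = 741/(-3 + √(256 + 0*(-2))) = 741/(-3 + √(256 + 0)) = 741/(-3 + √256) = 741/(-3 + 16) = 741/13 = 741*(1/13) = 57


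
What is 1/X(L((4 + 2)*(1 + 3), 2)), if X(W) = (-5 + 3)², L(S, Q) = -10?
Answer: ¼ ≈ 0.25000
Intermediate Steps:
X(W) = 4 (X(W) = (-2)² = 4)
1/X(L((4 + 2)*(1 + 3), 2)) = 1/4 = ¼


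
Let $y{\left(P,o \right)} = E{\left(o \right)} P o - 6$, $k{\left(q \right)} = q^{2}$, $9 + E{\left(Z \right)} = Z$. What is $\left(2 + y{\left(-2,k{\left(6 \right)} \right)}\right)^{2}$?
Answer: $3794704$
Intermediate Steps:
$E{\left(Z \right)} = -9 + Z$
$y{\left(P,o \right)} = -6 + P o \left(-9 + o\right)$ ($y{\left(P,o \right)} = \left(-9 + o\right) P o - 6 = P \left(-9 + o\right) o - 6 = P o \left(-9 + o\right) - 6 = -6 + P o \left(-9 + o\right)$)
$\left(2 + y{\left(-2,k{\left(6 \right)} \right)}\right)^{2} = \left(2 - \left(6 + 2 \cdot 6^{2} \left(-9 + 6^{2}\right)\right)\right)^{2} = \left(2 - \left(6 + 72 \left(-9 + 36\right)\right)\right)^{2} = \left(2 - \left(6 + 72 \cdot 27\right)\right)^{2} = \left(2 - 1950\right)^{2} = \left(-1948\right)^{2} = 3794704$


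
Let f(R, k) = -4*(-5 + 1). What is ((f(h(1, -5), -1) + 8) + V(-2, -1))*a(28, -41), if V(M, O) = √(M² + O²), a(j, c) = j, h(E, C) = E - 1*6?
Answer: 672 + 28*√5 ≈ 734.61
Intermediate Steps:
h(E, C) = -6 + E (h(E, C) = E - 6 = -6 + E)
f(R, k) = 16 (f(R, k) = -4*(-4) = 16)
((f(h(1, -5), -1) + 8) + V(-2, -1))*a(28, -41) = ((16 + 8) + √((-2)² + (-1)²))*28 = (24 + √(4 + 1))*28 = (24 + √5)*28 = 672 + 28*√5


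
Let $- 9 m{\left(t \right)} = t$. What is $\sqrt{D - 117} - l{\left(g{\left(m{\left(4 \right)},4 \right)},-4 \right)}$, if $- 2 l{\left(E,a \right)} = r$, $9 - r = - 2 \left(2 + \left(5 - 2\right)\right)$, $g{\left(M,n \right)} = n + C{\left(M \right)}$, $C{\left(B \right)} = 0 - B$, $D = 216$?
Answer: $\frac{19}{2} + 3 \sqrt{11} \approx 19.45$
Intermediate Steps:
$C{\left(B \right)} = - B$
$m{\left(t \right)} = - \frac{t}{9}$
$g{\left(M,n \right)} = n - M$
$r = 19$ ($r = 9 - - 2 \left(2 + \left(5 - 2\right)\right) = 9 - - 2 \left(2 + 3\right) = 9 - \left(-2\right) 5 = 9 - -10 = 9 + 10 = 19$)
$l{\left(E,a \right)} = - \frac{19}{2}$ ($l{\left(E,a \right)} = \left(- \frac{1}{2}\right) 19 = - \frac{19}{2}$)
$\sqrt{D - 117} - l{\left(g{\left(m{\left(4 \right)},4 \right)},-4 \right)} = \sqrt{216 - 117} - - \frac{19}{2} = \sqrt{99} + \frac{19}{2} = 3 \sqrt{11} + \frac{19}{2} = \frac{19}{2} + 3 \sqrt{11}$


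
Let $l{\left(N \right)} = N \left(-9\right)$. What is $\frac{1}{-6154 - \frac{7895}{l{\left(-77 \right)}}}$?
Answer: $- \frac{693}{4272617} \approx -0.0001622$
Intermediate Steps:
$l{\left(N \right)} = - 9 N$
$\frac{1}{-6154 - \frac{7895}{l{\left(-77 \right)}}} = \frac{1}{-6154 - \frac{7895}{\left(-9\right) \left(-77\right)}} = \frac{1}{-6154 - \frac{7895}{693}} = \frac{1}{- \frac{4272617}{693}} = - \frac{693}{4272617}$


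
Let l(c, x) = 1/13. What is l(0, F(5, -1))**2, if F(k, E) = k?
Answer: 1/169 ≈ 0.0059172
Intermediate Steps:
l(c, x) = 1/13
l(0, F(5, -1))**2 = (1/13)**2 = 1/169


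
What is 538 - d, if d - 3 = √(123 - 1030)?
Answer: 535 - I*√907 ≈ 535.0 - 30.116*I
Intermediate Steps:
d = 3 + I*√907 (d = 3 + √(123 - 1030) = 3 + √(-907) = 3 + I*√907 ≈ 3.0 + 30.116*I)
538 - d = 538 - (3 + I*√907) = 538 + (-3 - I*√907) = 535 - I*√907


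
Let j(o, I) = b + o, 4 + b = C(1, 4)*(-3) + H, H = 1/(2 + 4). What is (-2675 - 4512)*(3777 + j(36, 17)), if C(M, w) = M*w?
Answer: -163741421/6 ≈ -2.7290e+7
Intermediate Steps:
H = 1/6 ≈ 0.16667
b = -95/6 (b = -4 + ((1*4)*(-3) + 1/6) = -4 + (4*(-3) + 1/6) = -4 + (-12 + 1/6) = -4 - 71/6 = -95/6 ≈ -15.833)
j(o, I) = -95/6 + o
(-2675 - 4512)*(3777 + j(36, 17)) = (-2675 - 4512)*(3777 + (-95/6 + 36)) = -7187*(3777 + 121/6) = -7187*22783/6 = -163741421/6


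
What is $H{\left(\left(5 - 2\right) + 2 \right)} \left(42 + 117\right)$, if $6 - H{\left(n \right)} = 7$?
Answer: $-159$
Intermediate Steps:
$H{\left(n \right)} = -1$ ($H{\left(n \right)} = 6 - 7 = -1$)
$H{\left(\left(5 - 2\right) + 2 \right)} \left(42 + 117\right) = - (42 + 117) = \left(-1\right) 159 = -159$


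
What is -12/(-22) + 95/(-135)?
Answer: -47/297 ≈ -0.15825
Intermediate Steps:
-12/(-22) + 95/(-135) = -12*(-1/22) + 95*(-1/135) = 6/11 - 19/27 = -47/297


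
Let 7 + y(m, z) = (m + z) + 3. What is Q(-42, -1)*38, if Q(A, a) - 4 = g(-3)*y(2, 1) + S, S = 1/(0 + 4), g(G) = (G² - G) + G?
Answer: -361/2 ≈ -180.50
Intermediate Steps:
y(m, z) = -4 + m + z (y(m, z) = -7 + ((m + z) + 3) = -7 + (3 + m + z) = -4 + m + z)
g(G) = G²
S = ¼ (S = 1/4 = ¼ ≈ 0.25000)
Q(A, a) = -19/4 (Q(A, a) = 4 + ((-3)²*(-4 + 2 + 1) + ¼) = 4 + (9*(-1) + ¼) = 4 + (-9 + ¼) = 4 - 35/4 = -19/4)
Q(-42, -1)*38 = -19/4*38 = -361/2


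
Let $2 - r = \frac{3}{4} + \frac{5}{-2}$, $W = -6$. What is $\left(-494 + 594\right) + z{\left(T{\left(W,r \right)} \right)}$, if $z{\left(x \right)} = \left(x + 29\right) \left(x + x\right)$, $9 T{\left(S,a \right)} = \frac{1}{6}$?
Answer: $\frac{147367}{1458} \approx 101.07$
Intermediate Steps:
$r = \frac{15}{4}$ ($r = 2 - \left(\frac{3}{4} + \frac{5}{-2}\right) = 2 - \left(3 \cdot \frac{1}{4} + 5 \left(- \frac{1}{2}\right)\right) = 2 - \left(\frac{3}{4} - \frac{5}{2}\right) = 2 - - \frac{7}{4} = 2 + \frac{7}{4} = \frac{15}{4} \approx 3.75$)
$T{\left(S,a \right)} = \frac{1}{54}$ ($T{\left(S,a \right)} = \frac{1}{9 \cdot 6} = \frac{1}{9} \cdot \frac{1}{6} = \frac{1}{54}$)
$z{\left(x \right)} = 2 x \left(29 + x\right)$ ($z{\left(x \right)} = \left(29 + x\right) 2 x = 2 x \left(29 + x\right)$)
$\left(-494 + 594\right) + z{\left(T{\left(W,r \right)} \right)} = \left(-494 + 594\right) + 2 \cdot \frac{1}{54} \left(29 + \frac{1}{54}\right) = 100 + 2 \cdot \frac{1}{54} \cdot \frac{1567}{54} = 100 + \frac{1567}{1458} = \frac{147367}{1458}$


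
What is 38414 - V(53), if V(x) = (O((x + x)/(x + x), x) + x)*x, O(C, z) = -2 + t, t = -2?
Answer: 35817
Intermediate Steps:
O(C, z) = -4 (O(C, z) = -2 - 2 = -4)
V(x) = x*(-4 + x) (V(x) = (-4 + x)*x = x*(-4 + x))
38414 - V(53) = 38414 - 53*(-4 + 53) = 38414 - 53*49 = 38414 - 1*2597 = 38414 - 2597 = 35817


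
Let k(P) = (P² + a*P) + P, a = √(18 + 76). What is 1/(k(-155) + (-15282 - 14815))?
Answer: -6227/36517179 + 155*√94/36517179 ≈ -0.00012937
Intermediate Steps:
a = √94 ≈ 9.6954
k(P) = P + P² + P*√94 (k(P) = (P² + √94*P) + P = (P² + P*√94) + P = P + P² + P*√94)
1/(k(-155) + (-15282 - 14815)) = 1/(-155*(1 - 155 + √94) + (-15282 - 14815)) = 1/(-155*(-154 + √94) - 30097) = 1/((23870 - 155*√94) - 30097) = 1/(-6227 - 155*√94)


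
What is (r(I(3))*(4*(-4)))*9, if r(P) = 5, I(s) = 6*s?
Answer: -720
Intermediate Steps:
(r(I(3))*(4*(-4)))*9 = (5*(4*(-4)))*9 = (5*(-16))*9 = -80*9 = -720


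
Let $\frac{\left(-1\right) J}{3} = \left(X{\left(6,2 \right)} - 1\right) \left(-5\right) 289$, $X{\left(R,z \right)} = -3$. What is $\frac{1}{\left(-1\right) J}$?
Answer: $\frac{1}{17340} \approx 5.767 \cdot 10^{-5}$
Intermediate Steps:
$J = -17340$ ($J = - 3 \left(-3 - 1\right) \left(-5\right) 289 = - 3 \left(-4\right) \left(-5\right) 289 = - 3 \cdot 20 \cdot 289 = \left(-3\right) 5780 = -17340$)
$\frac{1}{\left(-1\right) J} = \frac{1}{\left(-1\right) \left(-17340\right)} = \frac{1}{17340}$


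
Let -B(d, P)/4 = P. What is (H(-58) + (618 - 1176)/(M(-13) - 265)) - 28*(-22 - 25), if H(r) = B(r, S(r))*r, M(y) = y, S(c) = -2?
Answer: 118707/139 ≈ 854.01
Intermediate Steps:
B(d, P) = -4*P
H(r) = 8*r (H(r) = (-4*(-2))*r = 8*r)
(H(-58) + (618 - 1176)/(M(-13) - 265)) - 28*(-22 - 25) = (8*(-58) + (618 - 1176)/(-13 - 265)) - 28*(-22 - 25) = (-464 - 558/(-278)) - 28*(-47) = (-464 - 558*(-1/278)) + 1316 = (-464 + 279/139) + 1316 = -64217/139 + 1316 = 118707/139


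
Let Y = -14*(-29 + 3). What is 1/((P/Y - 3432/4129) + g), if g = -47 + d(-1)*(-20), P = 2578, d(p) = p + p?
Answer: -751478/562689 ≈ -1.3355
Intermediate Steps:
d(p) = 2*p
Y = 364 (Y = -14*(-26) = 364)
g = -7 (g = -47 + (2*(-1))*(-20) = -47 - 2*(-20) = -47 + 40 = -7)
1/((P/Y - 3432/4129) + g) = 1/((2578/364 - 3432/4129) - 7) = 1/((2578*(1/364) - 3432*1/4129) - 7) = 1/((1289/182 - 3432/4129) - 7) = 1/(4697657/751478 - 7) = 1/(-562689/751478) = -751478/562689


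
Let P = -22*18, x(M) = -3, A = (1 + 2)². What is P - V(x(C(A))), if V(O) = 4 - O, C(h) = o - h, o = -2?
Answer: -403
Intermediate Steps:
A = 9 (A = 3² = 9)
C(h) = -2 - h
P = -396
P - V(x(C(A))) = -396 - (4 - 1*(-3)) = -396 - (4 + 3) = -396 - 1*7 = -396 - 7 = -403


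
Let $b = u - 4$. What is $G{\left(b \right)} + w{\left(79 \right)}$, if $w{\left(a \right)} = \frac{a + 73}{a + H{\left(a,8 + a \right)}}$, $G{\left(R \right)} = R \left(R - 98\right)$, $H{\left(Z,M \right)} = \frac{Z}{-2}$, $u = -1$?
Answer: $\frac{40989}{79} \approx 518.85$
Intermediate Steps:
$H{\left(Z,M \right)} = - \frac{Z}{2}$ ($H{\left(Z,M \right)} = Z \left(- \frac{1}{2}\right) = - \frac{Z}{2}$)
$b = -5$ ($b = -1 - 4 = -5$)
$G{\left(R \right)} = R \left(-98 + R\right)$
$w{\left(a \right)} = \frac{2 \left(73 + a\right)}{a}$ ($w{\left(a \right)} = \frac{a + 73}{a - \frac{a}{2}} = \frac{73 + a}{\frac{1}{2} a} = \left(73 + a\right) \frac{2}{a} = \frac{2 \left(73 + a\right)}{a}$)
$G{\left(b \right)} + w{\left(79 \right)} = - 5 \left(-98 - 5\right) + \left(2 + \frac{146}{79}\right) = \left(-5\right) \left(-103\right) + \left(2 + 146 \cdot \frac{1}{79}\right) = 515 + \left(2 + \frac{146}{79}\right) = 515 + \frac{304}{79} = \frac{40989}{79}$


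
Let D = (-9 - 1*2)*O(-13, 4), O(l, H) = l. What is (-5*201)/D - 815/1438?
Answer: -1561735/205634 ≈ -7.5947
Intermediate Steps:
D = 143 (D = (-9 - 1*2)*(-13) = (-9 - 2)*(-13) = -11*(-13) = 143)
(-5*201)/D - 815/1438 = -5*201/143 - 815/1438 = -1005*1/143 - 815*1/1438 = -1005/143 - 815/1438 = -1561735/205634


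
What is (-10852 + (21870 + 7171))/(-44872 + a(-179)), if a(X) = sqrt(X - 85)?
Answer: -102022101/251687081 - 18189*I*sqrt(66)/1006748324 ≈ -0.40535 - 0.00014678*I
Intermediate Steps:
a(X) = sqrt(-85 + X)
(-10852 + (21870 + 7171))/(-44872 + a(-179)) = (-10852 + (21870 + 7171))/(-44872 + sqrt(-85 - 179)) = (-10852 + 29041)/(-44872 + sqrt(-264)) = 18189/(-44872 + 2*I*sqrt(66))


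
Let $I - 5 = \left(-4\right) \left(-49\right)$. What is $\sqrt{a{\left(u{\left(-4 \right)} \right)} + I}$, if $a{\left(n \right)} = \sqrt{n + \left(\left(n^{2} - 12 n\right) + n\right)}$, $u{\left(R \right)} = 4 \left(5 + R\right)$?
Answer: $\sqrt{201 + 2 i \sqrt{6}} \approx 14.178 + 0.1728 i$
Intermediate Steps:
$u{\left(R \right)} = 20 + 4 R$
$a{\left(n \right)} = \sqrt{n^{2} - 10 n}$ ($a{\left(n \right)} = \sqrt{n + \left(n^{2} - 11 n\right)} = \sqrt{n^{2} - 10 n}$)
$I = 201$ ($I = 5 - -196 = 5 + 196 = 201$)
$\sqrt{a{\left(u{\left(-4 \right)} \right)} + I} = \sqrt{\sqrt{\left(20 + 4 \left(-4\right)\right) \left(-10 + \left(20 + 4 \left(-4\right)\right)\right)} + 201} = \sqrt{\sqrt{\left(20 - 16\right) \left(-10 + \left(20 - 16\right)\right)} + 201} = \sqrt{\sqrt{4 \left(-10 + 4\right)} + 201} = \sqrt{\sqrt{4 \left(-6\right)} + 201} = \sqrt{\sqrt{-24} + 201} = \sqrt{2 i \sqrt{6} + 201} = \sqrt{201 + 2 i \sqrt{6}}$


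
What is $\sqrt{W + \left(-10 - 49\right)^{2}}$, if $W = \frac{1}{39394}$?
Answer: $\frac{\sqrt{5402119507910}}{39394} \approx 59.0$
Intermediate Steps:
$W = \frac{1}{39394} \approx 2.5385 \cdot 10^{-5}$
$\sqrt{W + \left(-10 - 49\right)^{2}} = \sqrt{\frac{1}{39394} + \left(-10 - 49\right)^{2}} = \sqrt{\frac{1}{39394} + \left(-59\right)^{2}} = \sqrt{\frac{1}{39394} + 3481} = \sqrt{\frac{137130515}{39394}} = \frac{\sqrt{5402119507910}}{39394}$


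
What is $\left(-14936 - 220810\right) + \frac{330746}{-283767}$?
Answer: $- \frac{66897265928}{283767} \approx -2.3575 \cdot 10^{5}$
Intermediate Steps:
$\left(-14936 - 220810\right) + \frac{330746}{-283767} = -235746 + 330746 \left(- \frac{1}{283767}\right) = -235746 - \frac{330746}{283767} = - \frac{66897265928}{283767}$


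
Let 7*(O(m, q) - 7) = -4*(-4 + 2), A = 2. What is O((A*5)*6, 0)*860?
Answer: 49020/7 ≈ 7002.9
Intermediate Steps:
O(m, q) = 57/7 (O(m, q) = 7 + (-4*(-4 + 2))/7 = 7 + (-4*(-2))/7 = 7 + (1/7)*8 = 7 + 8/7 = 57/7)
O((A*5)*6, 0)*860 = (57/7)*860 = 49020/7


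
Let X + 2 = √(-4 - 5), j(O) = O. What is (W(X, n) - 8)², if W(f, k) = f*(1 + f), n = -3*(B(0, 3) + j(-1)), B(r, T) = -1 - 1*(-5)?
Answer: 144 + 270*I ≈ 144.0 + 270.0*I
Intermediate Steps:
B(r, T) = 4 (B(r, T) = -1 + 5 = 4)
n = -9 (n = -3*(4 - 1) = -3*3 = -9)
X = -2 + 3*I (X = -2 + √(-4 - 5) = -2 + √(-9) = -2 + 3*I ≈ -2.0 + 3.0*I)
(W(X, n) - 8)² = ((-2 + 3*I)*(1 + (-2 + 3*I)) - 8)² = ((-2 + 3*I)*(-1 + 3*I) - 8)² = ((-1 + 3*I)*(-2 + 3*I) - 8)² = (-8 + (-1 + 3*I)*(-2 + 3*I))²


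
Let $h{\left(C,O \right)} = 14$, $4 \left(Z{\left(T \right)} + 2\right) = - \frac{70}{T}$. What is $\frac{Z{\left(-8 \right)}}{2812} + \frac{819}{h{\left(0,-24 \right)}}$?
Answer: $\frac{2632035}{44992} \approx 58.5$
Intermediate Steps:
$Z{\left(T \right)} = -2 - \frac{35}{2 T}$ ($Z{\left(T \right)} = -2 + \frac{\left(-70\right) \frac{1}{T}}{4} = -2 - \frac{35}{2 T}$)
$\frac{Z{\left(-8 \right)}}{2812} + \frac{819}{h{\left(0,-24 \right)}} = \frac{-2 - \frac{35}{2 \left(-8\right)}}{2812} + \frac{819}{14} = \left(-2 - - \frac{35}{16}\right) \frac{1}{2812} + 819 \cdot \frac{1}{14} = \left(-2 + \frac{35}{16}\right) \frac{1}{2812} + \frac{117}{2} = \frac{3}{16} \cdot \frac{1}{2812} + \frac{117}{2} = \frac{3}{44992} + \frac{117}{2} = \frac{2632035}{44992}$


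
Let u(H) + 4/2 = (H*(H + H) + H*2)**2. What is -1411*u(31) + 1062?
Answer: -5554053332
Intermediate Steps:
u(H) = -2 + (2*H + 2*H**2)**2 (u(H) = -2 + (H*(H + H) + H*2)**2 = -2 + (H*(2*H) + 2*H)**2 = -2 + (2*H**2 + 2*H)**2 = -2 + (2*H + 2*H**2)**2)
-1411*u(31) + 1062 = -1411*(-2 + 4*31**2*(1 + 31)**2) + 1062 = -1411*(-2 + 4*961*32**2) + 1062 = -1411*(-2 + 4*961*1024) + 1062 = -1411*(-2 + 3936256) + 1062 = -1411*3936254 + 1062 = -5554054394 + 1062 = -5554053332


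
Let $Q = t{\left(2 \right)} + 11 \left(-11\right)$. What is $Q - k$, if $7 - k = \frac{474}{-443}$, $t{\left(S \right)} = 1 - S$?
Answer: $- \frac{57621}{443} \approx -130.07$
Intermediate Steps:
$k = \frac{3575}{443}$ ($k = 7 - \frac{474}{-443} = 7 - 474 \left(- \frac{1}{443}\right) = 7 - - \frac{474}{443} = 7 + \frac{474}{443} = \frac{3575}{443} \approx 8.07$)
$Q = -122$ ($Q = \left(1 - 2\right) + 11 \left(-11\right) = \left(1 - 2\right) - 121 = -1 - 121 = -122$)
$Q - k = -122 - \frac{3575}{443} = - \frac{57621}{443}$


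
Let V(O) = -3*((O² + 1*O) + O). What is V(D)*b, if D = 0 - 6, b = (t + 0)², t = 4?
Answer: -1152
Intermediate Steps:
b = 16 (b = (4 + 0)² = 4² = 16)
D = -6
V(O) = -6*O - 3*O² (V(O) = -3*((O² + O) + O) = -3*((O + O²) + O) = -3*(O² + 2*O) = -6*O - 3*O²)
V(D)*b = -3*(-6)*(2 - 6)*16 = -3*(-6)*(-4)*16 = -72*16 = -1152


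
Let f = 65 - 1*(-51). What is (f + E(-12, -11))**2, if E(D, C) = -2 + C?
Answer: 10609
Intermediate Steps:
f = 116 (f = 65 + 51 = 116)
(f + E(-12, -11))**2 = (116 + (-2 - 11))**2 = (116 - 13)**2 = 103**2 = 10609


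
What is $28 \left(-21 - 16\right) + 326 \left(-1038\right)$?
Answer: $-339424$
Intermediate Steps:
$28 \left(-21 - 16\right) + 326 \left(-1038\right) = 28 \left(-37\right) - 338388 = -1036 - 338388 = -339424$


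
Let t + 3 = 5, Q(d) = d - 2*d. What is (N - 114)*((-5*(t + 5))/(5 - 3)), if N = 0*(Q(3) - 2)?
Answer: 1995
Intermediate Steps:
Q(d) = -d
N = 0 (N = 0*(-1*3 - 2) = 0*(-3 - 2) = 0*(-5) = 0)
t = 2 (t = -3 + 5 = 2)
(N - 114)*((-5*(t + 5))/(5 - 3)) = (0 - 114)*((-5*(2 + 5))/(5 - 3)) = -114*(-5*7)/2 = -(-3990)/2 = -114*(-35/2) = 1995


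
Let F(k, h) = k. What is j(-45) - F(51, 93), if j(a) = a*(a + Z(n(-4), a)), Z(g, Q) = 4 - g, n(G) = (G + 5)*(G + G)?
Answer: 1434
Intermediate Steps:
n(G) = 2*G*(5 + G) (n(G) = (5 + G)*(2*G) = 2*G*(5 + G))
j(a) = a*(12 + a) (j(a) = a*(a + (4 - 2*(-4)*(5 - 4))) = a*(a + (4 - 2*(-4))) = a*(a + (4 - 1*(-8))) = a*(a + (4 + 8)) = a*(a + 12) = a*(12 + a))
j(-45) - F(51, 93) = -45*(12 - 45) - 1*51 = -45*(-33) - 51 = 1485 - 51 = 1434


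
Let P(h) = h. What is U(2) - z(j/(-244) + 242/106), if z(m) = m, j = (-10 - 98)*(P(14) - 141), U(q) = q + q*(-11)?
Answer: 109696/3233 ≈ 33.930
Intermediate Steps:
U(q) = -10*q (U(q) = q - 11*q = -10*q)
j = 13716 (j = (-10 - 98)*(14 - 141) = -108*(-127) = 13716)
U(2) - z(j/(-244) + 242/106) = -10*2 - (13716/(-244) + 242/106) = -20 - (13716*(-1/244) + 242*(1/106)) = -20 - (-3429/61 + 121/53) = -20 - 1*(-174356/3233) = -20 + 174356/3233 = 109696/3233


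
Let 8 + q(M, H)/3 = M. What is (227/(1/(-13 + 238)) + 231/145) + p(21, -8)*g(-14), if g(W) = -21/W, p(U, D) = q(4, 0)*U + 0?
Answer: 7351296/145 ≈ 50699.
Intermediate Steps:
q(M, H) = -24 + 3*M
p(U, D) = -12*U (p(U, D) = (-24 + 3*4)*U + 0 = (-24 + 12)*U + 0 = -12*U + 0 = -12*U)
(227/(1/(-13 + 238)) + 231/145) + p(21, -8)*g(-14) = (227/(1/(-13 + 238)) + 231/145) + (-12*21)*(-21/(-14)) = (227/(1/225) + 231*(1/145)) - (-5292)*(-1)/14 = (227/(1/225) + 231/145) - 252*3/2 = (227*225 + 231/145) - 378 = (51075 + 231/145) - 378 = 7406106/145 - 378 = 7351296/145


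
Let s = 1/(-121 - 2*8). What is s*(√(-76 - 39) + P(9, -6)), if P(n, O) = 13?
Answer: -13/137 - I*√115/137 ≈ -0.09489 - 0.078276*I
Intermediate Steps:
s = -1/137 (s = 1/(-121 - 16) = 1/(-137) = -1/137 ≈ -0.0072993)
s*(√(-76 - 39) + P(9, -6)) = -(√(-76 - 39) + 13)/137 = -(√(-115) + 13)/137 = -(I*√115 + 13)/137 = -(13 + I*√115)/137 = -13/137 - I*√115/137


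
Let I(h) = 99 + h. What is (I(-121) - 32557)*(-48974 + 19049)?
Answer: 974926575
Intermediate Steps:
(I(-121) - 32557)*(-48974 + 19049) = ((99 - 121) - 32557)*(-48974 + 19049) = (-22 - 32557)*(-29925) = -32579*(-29925) = 974926575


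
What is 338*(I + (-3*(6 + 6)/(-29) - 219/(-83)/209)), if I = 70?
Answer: 12115695514/503063 ≈ 24084.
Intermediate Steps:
338*(I + (-3*(6 + 6)/(-29) - 219/(-83)/209)) = 338*(70 + (-3*(6 + 6)/(-29) - 219/(-83)/209)) = 338*(70 + (-3*12*(-1/29) - 219*(-1/83)*(1/209))) = 338*(70 + (-36*(-1/29) + (219/83)*(1/209))) = 338*(70 + (36/29 + 219/17347)) = 338*(70 + 630843/503063) = 338*(35845253/503063) = 12115695514/503063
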